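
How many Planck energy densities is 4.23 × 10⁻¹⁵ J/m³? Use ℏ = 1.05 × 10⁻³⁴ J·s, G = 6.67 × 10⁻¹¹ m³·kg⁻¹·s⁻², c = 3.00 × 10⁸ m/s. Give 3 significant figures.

9.04 × 10⁻¹²⁹

Planck energy density: u_P = c⁷/(ℏG²) = 4.68 × 10¹¹³ J/m³.
4.23 × 10⁻¹⁵ / 4.68 × 10¹¹³ = 9.04 × 10⁻¹²⁹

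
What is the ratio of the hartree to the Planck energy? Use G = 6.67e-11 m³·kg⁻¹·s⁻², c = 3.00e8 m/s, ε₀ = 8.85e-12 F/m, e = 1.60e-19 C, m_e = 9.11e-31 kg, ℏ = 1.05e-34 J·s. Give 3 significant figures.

2.24e-27

hartree: E_h = m_e e⁴/(4πε₀ℏ)² = 4.38e-18 J
Planck energy: E_P = √(ℏc⁵/G) = 1.96e9 J
ratio = 4.38e-18 / 1.96e9 = 2.24e-27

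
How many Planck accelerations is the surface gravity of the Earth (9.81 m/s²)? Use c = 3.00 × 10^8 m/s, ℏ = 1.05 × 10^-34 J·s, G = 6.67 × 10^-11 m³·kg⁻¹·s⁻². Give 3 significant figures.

Planck acceleration: a_P = √(c⁷/(ℏG)) = 5.59 × 10^51 m/s².
9.81 / 5.59 × 10^51 = 1.76 × 10^-51

1.76 × 10^-51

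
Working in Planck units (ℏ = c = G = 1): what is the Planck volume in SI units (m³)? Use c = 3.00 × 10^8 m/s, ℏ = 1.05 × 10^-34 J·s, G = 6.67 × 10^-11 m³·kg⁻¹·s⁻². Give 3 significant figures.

4.18 × 10^-105 m³

From ℏ = c = G = 1 the volume scale is V_P = (ℏG/c³)^(3/2).
  = √(1.75 × 10^-209)
  = 4.18 × 10^-105 m³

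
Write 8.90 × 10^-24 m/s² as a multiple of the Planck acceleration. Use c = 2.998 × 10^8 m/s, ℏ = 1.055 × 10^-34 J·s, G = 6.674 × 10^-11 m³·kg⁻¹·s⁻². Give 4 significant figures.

Planck acceleration: a_P = √(c⁷/(ℏG)) = 5.560 × 10^51 m/s².
8.90 × 10^-24 / 5.560 × 10^51 = 1.601 × 10^-75

1.601 × 10^-75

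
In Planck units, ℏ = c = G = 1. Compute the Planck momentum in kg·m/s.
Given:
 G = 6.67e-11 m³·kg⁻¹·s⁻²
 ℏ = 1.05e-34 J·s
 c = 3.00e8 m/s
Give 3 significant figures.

The unique combination of the constants set to 1 with dimensions of momentum is p_P = √(ℏc³/G).
  = √(42.5)
  = 6.52 kg·m/s

6.52 kg·m/s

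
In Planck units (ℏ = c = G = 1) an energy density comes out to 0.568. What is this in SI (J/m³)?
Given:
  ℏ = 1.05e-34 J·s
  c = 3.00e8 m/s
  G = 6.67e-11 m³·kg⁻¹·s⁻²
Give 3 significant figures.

2.66e113 J/m³

One Planck energy density: u_P = c⁷/(ℏG²) = 4.68e113 J/m³.
0.568 × 4.68e113 J/m³ = 2.66e113 J/m³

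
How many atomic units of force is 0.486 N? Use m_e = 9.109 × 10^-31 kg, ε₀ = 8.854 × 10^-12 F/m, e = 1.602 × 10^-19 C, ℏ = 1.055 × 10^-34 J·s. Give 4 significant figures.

5.913 × 10^6

atomic unit of force: F_au = E_h/a₀ = m_e²e⁶/((4πε₀)³ℏ⁴) = 8.220 × 10^-8 N.
0.486 / 8.220 × 10^-8 = 5.913 × 10^6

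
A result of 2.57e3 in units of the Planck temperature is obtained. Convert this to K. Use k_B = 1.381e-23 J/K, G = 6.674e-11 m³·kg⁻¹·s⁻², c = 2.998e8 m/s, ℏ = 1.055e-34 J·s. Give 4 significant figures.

One Planck temperature: T_P = √(ℏc⁵/G) / k_B = 1.417e32 K.
2.57e3 × 1.417e32 K = 3.641e35 K

3.641e35 K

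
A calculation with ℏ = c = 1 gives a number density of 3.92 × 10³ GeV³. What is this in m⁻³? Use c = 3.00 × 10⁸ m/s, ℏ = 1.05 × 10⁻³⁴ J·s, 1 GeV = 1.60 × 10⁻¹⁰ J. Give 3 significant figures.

Number density is [L]⁻³ = [E]³/(ℏc)³.
1 GeV³ → 1/(ℏc)³ × (1 GeV in J)³ = 1.31 × 10⁴⁷ m⁻³.
Result: 3.92 × 10³ × 1.31 × 10⁴⁷ = 5.14 × 10⁵⁰ m⁻³.

5.14 × 10⁵⁰ m⁻³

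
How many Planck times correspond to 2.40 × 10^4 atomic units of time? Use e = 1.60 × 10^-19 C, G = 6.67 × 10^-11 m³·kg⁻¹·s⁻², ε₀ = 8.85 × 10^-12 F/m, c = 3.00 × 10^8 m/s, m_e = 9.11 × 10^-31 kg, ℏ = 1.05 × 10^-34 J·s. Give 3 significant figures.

1.07 × 10^31

atomic unit of time: τ_au = (4πε₀)²ℏ³/(m_e e⁴) = 2.40 × 10^-17 s
Planck time: t_P = √(ℏG/c⁵) = 5.37 × 10^-44 s
2.40 × 10^4 × 2.40 × 10^-17 / 5.37 × 10^-44 = 1.07 × 10^31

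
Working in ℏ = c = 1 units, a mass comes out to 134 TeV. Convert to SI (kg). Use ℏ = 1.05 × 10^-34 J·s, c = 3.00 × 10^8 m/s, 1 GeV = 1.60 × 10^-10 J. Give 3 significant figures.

2.38 × 10^-22 kg

Mass is [E]/c²; divide by c².
1 GeV → 1/c² × (1 GeV in J) = 1.78 × 10^-27 kg.
Convert the energy scale: 134 TeV = 1.34 × 10^5 GeV.
Result: 1.34 × 10^5 × 1.78 × 10^-27 = 2.38 × 10^-22 kg.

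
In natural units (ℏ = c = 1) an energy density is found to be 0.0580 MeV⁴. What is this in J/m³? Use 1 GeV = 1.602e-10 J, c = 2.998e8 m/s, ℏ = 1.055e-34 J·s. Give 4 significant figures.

[E]/[L]³ = [E]⁴/(ℏc)³; restore (ℏc)⁻³.
1 GeV⁴ → 1/(ℏc)³ × (1 GeV in J)⁴ = 2.082e37 J/m³.
Convert the energy scale: 0.0580 MeV⁴ = 5.80e-14 GeV⁴.
Result: 5.80e-14 × 2.082e37 = 1.207e24 J/m³.

1.207e24 J/m³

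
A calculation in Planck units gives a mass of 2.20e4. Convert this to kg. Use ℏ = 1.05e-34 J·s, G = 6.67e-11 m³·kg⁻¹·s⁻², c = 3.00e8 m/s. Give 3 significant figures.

One Planck mass: m_P = √(ℏc/G) = 2.17e-8 kg.
2.20e4 × 2.17e-8 kg = 4.78e-4 kg

4.78e-4 kg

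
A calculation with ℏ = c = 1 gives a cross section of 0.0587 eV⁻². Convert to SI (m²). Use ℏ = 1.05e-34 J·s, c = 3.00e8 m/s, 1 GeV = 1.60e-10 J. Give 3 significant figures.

2.28e-15 m²

Area is [L]² = [E]⁻²·(ℏc)²; restore (ℏc)².
1 GeV⁻² → (ℏc)² × (1 GeV in J)⁻² = 3.88e-32 m².
Convert the energy scale: 0.0587 eV⁻² = 5.87e16 GeV⁻².
Result: 5.87e16 × 3.88e-32 = 2.28e-15 m².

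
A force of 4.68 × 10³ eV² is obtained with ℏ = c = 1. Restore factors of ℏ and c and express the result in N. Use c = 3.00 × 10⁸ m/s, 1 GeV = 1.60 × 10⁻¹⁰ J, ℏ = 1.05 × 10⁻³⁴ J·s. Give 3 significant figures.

3.80 × 10⁻⁹ N

Force is [E]/[L] = [E]²/(ℏc); restore (ℏc)⁻¹.
1 GeV² → 1/(ℏc) × (1 GeV in J)² = 8.13 × 10⁵ N.
Convert the energy scale: 4.68 × 10³ eV² = 4.68 × 10⁻¹⁵ GeV².
Result: 4.68 × 10⁻¹⁵ × 8.13 × 10⁵ = 3.80 × 10⁻⁹ N.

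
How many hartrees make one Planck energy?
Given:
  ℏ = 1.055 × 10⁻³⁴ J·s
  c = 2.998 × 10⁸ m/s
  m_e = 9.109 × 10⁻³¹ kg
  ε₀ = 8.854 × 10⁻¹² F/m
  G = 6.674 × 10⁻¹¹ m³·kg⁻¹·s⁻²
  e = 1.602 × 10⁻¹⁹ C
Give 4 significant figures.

4.494 × 10²⁶

Planck energy: E_P = √(ℏc⁵/G) = 1.957 × 10⁹ J
hartree: E_h = m_e e⁴/(4πε₀ℏ)² = 4.354 × 10⁻¹⁸ J
ratio = 1.957 × 10⁹ / 4.354 × 10⁻¹⁸ = 4.494 × 10²⁶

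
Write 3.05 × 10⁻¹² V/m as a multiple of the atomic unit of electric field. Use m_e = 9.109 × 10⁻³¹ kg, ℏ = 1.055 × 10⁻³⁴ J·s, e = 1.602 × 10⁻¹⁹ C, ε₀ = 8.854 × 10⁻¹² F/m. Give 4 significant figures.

5.944 × 10⁻²⁴

atomic unit of electric field: E_au = E_h/(e a₀) = m_e²e⁵/((4πε₀)³ℏ⁴) = 5.131 × 10¹¹ V/m.
3.05 × 10⁻¹² / 5.131 × 10¹¹ = 5.944 × 10⁻²⁴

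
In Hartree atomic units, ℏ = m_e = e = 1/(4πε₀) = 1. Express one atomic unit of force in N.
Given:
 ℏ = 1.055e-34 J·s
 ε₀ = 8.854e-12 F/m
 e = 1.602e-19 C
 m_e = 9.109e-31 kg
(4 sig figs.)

8.220e-8 N

Dimensional analysis gives F_au = E_h/a₀ = m_e²e⁶/((4πε₀)³ℏ⁴).
E_h = 4.354e-18 J
a₀ = 5.297e-11 m
E_h/a₀ = 8.220e-8 N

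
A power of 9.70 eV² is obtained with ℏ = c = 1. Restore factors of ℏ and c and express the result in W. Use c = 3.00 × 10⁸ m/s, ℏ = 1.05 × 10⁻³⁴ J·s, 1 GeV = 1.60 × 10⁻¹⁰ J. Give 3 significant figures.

2.36 × 10⁻³ W

Power is [E]/[T] = [E]²/ℏ.
1 GeV² → 1/ℏ × (1 GeV in J)² = 2.44 × 10¹⁴ W.
Convert the energy scale: 9.70 eV² = 9.70 × 10⁻¹⁸ GeV².
Result: 9.70 × 10⁻¹⁸ × 2.44 × 10¹⁴ = 2.36 × 10⁻³ W.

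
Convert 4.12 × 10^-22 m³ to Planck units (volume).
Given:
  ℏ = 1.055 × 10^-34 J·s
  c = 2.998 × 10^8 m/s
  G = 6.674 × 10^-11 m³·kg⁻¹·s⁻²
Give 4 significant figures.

9.754 × 10^82

Planck volume: V_P = (ℏG/c³)^(3/2) = 4.224 × 10^-105 m³.
4.12 × 10^-22 / 4.224 × 10^-105 = 9.754 × 10^82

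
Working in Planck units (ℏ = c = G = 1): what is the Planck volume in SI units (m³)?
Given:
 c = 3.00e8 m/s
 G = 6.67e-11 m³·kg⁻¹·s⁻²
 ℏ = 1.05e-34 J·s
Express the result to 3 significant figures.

The unique combination of the constants set to 1 with dimensions of volume is V_P = (ℏG/c³)^(3/2).
  = √(1.75e-209)
  = 4.18e-105 m³

4.18e-105 m³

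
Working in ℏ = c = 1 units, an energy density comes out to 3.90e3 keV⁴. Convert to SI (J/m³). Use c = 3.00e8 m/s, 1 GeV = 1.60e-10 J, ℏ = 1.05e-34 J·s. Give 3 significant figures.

[E]/[L]³ = [E]⁴/(ℏc)³; restore (ℏc)⁻³.
1 GeV⁴ → 1/(ℏc)³ × (1 GeV in J)⁴ = 2.10e37 J/m³.
Convert the energy scale: 3.90e3 keV⁴ = 3.90e-21 GeV⁴.
Result: 3.90e-21 × 2.10e37 = 8.18e16 J/m³.

8.18e16 J/m³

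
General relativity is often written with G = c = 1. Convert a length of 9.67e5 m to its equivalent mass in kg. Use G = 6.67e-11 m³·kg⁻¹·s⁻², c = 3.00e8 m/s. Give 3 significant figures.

1.30e33 kg

Length → mass via c²/G.
9.67e5 m × (c²/G) = 1.30e33 kg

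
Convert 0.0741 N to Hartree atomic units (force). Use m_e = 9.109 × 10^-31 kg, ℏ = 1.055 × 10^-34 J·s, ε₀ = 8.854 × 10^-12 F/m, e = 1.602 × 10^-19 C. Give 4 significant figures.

9.015 × 10^5

atomic unit of force: F_au = E_h/a₀ = m_e²e⁶/((4πε₀)³ℏ⁴) = 8.220 × 10^-8 N.
0.0741 / 8.220 × 10^-8 = 9.015 × 10^5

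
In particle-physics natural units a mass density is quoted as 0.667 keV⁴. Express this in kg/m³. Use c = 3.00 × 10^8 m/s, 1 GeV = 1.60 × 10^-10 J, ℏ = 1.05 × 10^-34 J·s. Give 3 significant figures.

Mass density is [E]/(c²[L]³) = [E]⁴/(ℏ³c⁵).
1 GeV⁴ → 1/(ℏ³c⁵) × (1 GeV in J)⁴ = 2.33 × 10^20 kg/m³.
Convert the energy scale: 0.667 keV⁴ = 6.67 × 10^-25 GeV⁴.
Result: 6.67 × 10^-25 × 2.33 × 10^20 = 1.55 × 10^-4 kg/m³.

1.55 × 10^-4 kg/m³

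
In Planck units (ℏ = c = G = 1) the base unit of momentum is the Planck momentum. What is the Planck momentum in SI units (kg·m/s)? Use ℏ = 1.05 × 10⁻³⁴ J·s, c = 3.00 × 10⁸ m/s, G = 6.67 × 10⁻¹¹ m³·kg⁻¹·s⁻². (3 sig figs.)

6.52 kg·m/s

p_P = √(ℏc³/G)
  = √(42.5)
  = 6.52 kg·m/s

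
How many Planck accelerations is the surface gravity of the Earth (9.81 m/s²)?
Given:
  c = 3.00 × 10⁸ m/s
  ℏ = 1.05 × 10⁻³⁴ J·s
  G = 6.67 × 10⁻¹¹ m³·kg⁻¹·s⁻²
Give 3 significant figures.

1.76 × 10⁻⁵¹

Planck acceleration: a_P = √(c⁷/(ℏG)) = 5.59 × 10⁵¹ m/s².
9.81 / 5.59 × 10⁵¹ = 1.76 × 10⁻⁵¹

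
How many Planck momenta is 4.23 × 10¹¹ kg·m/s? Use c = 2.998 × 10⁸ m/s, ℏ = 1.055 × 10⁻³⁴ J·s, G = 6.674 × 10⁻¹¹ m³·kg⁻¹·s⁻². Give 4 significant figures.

6.481 × 10¹⁰

Planck momentum: p_P = √(ℏc³/G) = 6.527 kg·m/s.
4.23 × 10¹¹ / 6.527 = 6.481 × 10¹⁰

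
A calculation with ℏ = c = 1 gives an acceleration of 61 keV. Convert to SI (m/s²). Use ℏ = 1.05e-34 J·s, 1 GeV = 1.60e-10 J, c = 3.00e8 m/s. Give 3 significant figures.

Acceleration is [L]/[T]² = c·[E]/ℏ.
1 GeV → c/ℏ × (1 GeV in J) = 4.57e32 m/s².
Convert the energy scale: 61 keV = 6.10e-5 GeV.
Result: 6.10e-5 × 4.57e32 = 2.79e28 m/s².

2.79e28 m/s²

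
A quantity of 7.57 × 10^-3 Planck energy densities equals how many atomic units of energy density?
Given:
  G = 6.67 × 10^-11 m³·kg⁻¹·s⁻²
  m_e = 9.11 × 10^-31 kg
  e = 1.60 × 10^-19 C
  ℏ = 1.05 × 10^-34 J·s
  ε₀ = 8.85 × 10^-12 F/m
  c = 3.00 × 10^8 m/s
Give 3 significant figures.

1.18 × 10^98

Planck energy density: u_P = c⁷/(ℏG²) = 4.68 × 10^113 J/m³
atomic unit of energy density: u_au = E_h/a₀³ = m_e⁴e¹⁰/((4πε₀)⁵ℏ⁸) = 3.01 × 10^13 J/m³
7.57 × 10^-3 × 4.68 × 10^113 / 3.01 × 10^13 = 1.18 × 10^98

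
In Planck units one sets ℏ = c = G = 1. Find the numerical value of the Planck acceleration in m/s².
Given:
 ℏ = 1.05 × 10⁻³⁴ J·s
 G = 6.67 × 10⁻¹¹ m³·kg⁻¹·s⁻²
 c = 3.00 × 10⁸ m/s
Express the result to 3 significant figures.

5.59 × 10⁵¹ m/s²

a_P = √(c⁷/(ℏG))
  = √(3.12 × 10¹⁰³)
  = 5.59 × 10⁵¹ m/s²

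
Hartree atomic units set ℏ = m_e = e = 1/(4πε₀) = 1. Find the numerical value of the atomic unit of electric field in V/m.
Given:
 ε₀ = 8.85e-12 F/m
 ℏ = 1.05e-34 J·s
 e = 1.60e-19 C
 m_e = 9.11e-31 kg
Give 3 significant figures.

Dimensional analysis gives E_au = E_h/(e a₀) = m_e²e⁵/((4πε₀)³ℏ⁴).
E_h = 4.38e-18 J
a₀ = 5.26e-11 m
E_h/(e·a₀) = 5.20e11 V/m

5.20e11 V/m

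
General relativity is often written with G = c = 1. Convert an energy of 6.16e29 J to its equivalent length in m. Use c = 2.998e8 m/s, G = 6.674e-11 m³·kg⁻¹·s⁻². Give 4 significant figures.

5.089e-15 m

Energy → length via G/c⁴.
6.16e29 J × (G/c⁴) = 5.089e-15 m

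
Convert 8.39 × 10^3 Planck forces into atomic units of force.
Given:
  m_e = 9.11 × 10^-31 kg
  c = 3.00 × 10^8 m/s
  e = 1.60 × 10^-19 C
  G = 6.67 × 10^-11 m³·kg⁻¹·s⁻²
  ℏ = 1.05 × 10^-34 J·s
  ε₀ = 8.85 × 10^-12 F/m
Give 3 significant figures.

Planck force: F_P = c⁴/G = 1.21 × 10^44 N
atomic unit of force: F_au = E_h/a₀ = m_e²e⁶/((4πε₀)³ℏ⁴) = 8.33 × 10^-8 N
8.39 × 10^3 × 1.21 × 10^44 / 8.33 × 10^-8 = 1.22 × 10^55

1.22 × 10^55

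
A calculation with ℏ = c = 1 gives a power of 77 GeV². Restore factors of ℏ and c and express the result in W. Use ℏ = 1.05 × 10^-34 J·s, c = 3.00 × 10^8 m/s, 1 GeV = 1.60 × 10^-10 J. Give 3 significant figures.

1.88 × 10^16 W

Power is [E]/[T] = [E]²/ℏ.
1 GeV² → 1/ℏ × (1 GeV in J)² = 2.44 × 10^14 W.
Result: 77 × 2.44 × 10^14 = 1.88 × 10^16 W.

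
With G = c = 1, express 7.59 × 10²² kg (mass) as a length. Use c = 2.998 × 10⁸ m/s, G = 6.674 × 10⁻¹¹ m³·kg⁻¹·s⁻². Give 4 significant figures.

5.636 × 10⁻⁵ m

In G = c = 1 units mass has dimensions of length; the conversion factor is G/c².
7.59 × 10²² kg × (G/c²) = 5.636 × 10⁻⁵ m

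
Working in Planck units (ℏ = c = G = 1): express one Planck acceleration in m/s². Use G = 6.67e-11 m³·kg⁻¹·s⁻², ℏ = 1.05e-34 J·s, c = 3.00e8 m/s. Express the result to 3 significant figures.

From ℏ = c = G = 1 the acceleration scale is a_P = √(c⁷/(ℏG)).
  = √(3.12e103)
  = 5.59e51 m/s²

5.59e51 m/s²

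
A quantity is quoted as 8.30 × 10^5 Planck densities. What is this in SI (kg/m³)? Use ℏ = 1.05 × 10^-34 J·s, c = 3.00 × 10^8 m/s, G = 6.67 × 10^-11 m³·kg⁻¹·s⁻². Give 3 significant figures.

One Planck density: ρ_P = c⁵/(ℏG²) = 5.20 × 10^96 kg/m³.
8.30 × 10^5 × 5.20 × 10^96 kg/m³ = 4.32 × 10^102 kg/m³

4.32 × 10^102 kg/m³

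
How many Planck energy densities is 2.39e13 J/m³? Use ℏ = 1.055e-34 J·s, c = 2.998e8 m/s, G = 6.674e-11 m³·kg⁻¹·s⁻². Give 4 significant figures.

5.159e-101

Planck energy density: u_P = c⁷/(ℏG²) = 4.632e113 J/m³.
2.39e13 / 4.632e113 = 5.159e-101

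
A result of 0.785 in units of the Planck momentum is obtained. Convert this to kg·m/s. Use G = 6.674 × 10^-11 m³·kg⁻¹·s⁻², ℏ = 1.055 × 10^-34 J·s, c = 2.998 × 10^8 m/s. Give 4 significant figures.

5.123 kg·m/s

One Planck momentum: p_P = √(ℏc³/G) = 6.527 kg·m/s.
0.785 × 6.527 kg·m/s = 5.123 kg·m/s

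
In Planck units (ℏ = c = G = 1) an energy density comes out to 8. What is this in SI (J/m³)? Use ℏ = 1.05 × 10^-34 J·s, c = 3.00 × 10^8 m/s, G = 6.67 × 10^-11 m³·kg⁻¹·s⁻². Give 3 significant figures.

3.75 × 10^114 J/m³

One Planck energy density: u_P = c⁷/(ℏG²) = 4.68 × 10^113 J/m³.
8 × 4.68 × 10^113 J/m³ = 3.75 × 10^114 J/m³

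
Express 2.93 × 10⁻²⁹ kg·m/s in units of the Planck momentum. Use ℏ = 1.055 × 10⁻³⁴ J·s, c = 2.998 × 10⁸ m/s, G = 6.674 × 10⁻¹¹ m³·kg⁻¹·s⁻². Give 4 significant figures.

Planck momentum: p_P = √(ℏc³/G) = 6.527 kg·m/s.
2.93 × 10⁻²⁹ / 6.527 = 4.489 × 10⁻³⁰

4.489 × 10⁻³⁰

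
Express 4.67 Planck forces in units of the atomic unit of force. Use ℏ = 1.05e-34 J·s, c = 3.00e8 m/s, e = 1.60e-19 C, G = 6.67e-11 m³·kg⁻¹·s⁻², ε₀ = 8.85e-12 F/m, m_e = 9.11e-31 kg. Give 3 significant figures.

Planck force: F_P = c⁴/G = 1.21e44 N
atomic unit of force: F_au = E_h/a₀ = m_e²e⁶/((4πε₀)³ℏ⁴) = 8.33e-8 N
4.67 × 1.21e44 / 8.33e-8 = 6.81e51

6.81e51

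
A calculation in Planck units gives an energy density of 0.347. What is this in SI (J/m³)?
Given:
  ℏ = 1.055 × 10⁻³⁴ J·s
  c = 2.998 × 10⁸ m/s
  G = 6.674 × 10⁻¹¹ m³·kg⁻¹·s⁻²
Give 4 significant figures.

1.607 × 10¹¹³ J/m³

One Planck energy density: u_P = c⁷/(ℏG²) = 4.632 × 10¹¹³ J/m³.
0.347 × 4.632 × 10¹¹³ J/m³ = 1.607 × 10¹¹³ J/m³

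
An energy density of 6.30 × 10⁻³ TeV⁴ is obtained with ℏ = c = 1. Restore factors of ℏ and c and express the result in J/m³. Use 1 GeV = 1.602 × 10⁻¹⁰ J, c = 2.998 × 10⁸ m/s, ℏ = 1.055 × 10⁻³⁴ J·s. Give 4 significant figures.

[E]/[L]³ = [E]⁴/(ℏc)³; restore (ℏc)⁻³.
1 GeV⁴ → 1/(ℏc)³ × (1 GeV in J)⁴ = 2.082 × 10³⁷ J/m³.
Convert the energy scale: 6.30 × 10⁻³ TeV⁴ = 6.30 × 10⁹ GeV⁴.
Result: 6.30 × 10⁹ × 2.082 × 10³⁷ = 1.311 × 10⁴⁷ J/m³.

1.311 × 10⁴⁷ J/m³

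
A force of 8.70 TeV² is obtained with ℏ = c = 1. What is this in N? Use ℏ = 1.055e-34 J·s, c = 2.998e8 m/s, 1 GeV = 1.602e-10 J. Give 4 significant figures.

7.059e12 N

Force is [E]/[L] = [E]²/(ℏc); restore (ℏc)⁻¹.
1 GeV² → 1/(ℏc) × (1 GeV in J)² = 8.114e5 N.
Convert the energy scale: 8.70 TeV² = 8.70e6 GeV².
Result: 8.70e6 × 8.114e5 = 7.059e12 N.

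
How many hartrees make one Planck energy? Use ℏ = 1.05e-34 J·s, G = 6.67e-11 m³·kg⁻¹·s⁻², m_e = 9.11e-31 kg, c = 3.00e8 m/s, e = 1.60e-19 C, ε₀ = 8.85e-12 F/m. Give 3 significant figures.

Planck energy: E_P = √(ℏc⁵/G) = 1.96e9 J
hartree: E_h = m_e e⁴/(4πε₀ℏ)² = 4.38e-18 J
ratio = 1.96e9 / 4.38e-18 = 4.47e26

4.47e26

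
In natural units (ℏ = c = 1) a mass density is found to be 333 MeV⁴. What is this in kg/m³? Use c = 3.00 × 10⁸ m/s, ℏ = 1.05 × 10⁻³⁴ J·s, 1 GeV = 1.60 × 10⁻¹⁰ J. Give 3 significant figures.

7.76 × 10¹⁰ kg/m³

Mass density is [E]/(c²[L]³) = [E]⁴/(ℏ³c⁵).
1 GeV⁴ → 1/(ℏ³c⁵) × (1 GeV in J)⁴ = 2.33 × 10²⁰ kg/m³.
Convert the energy scale: 333 MeV⁴ = 3.33 × 10⁻¹⁰ GeV⁴.
Result: 3.33 × 10⁻¹⁰ × 2.33 × 10²⁰ = 7.76 × 10¹⁰ kg/m³.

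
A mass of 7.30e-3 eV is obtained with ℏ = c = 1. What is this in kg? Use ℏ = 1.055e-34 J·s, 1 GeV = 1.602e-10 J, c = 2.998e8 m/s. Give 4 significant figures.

1.301e-38 kg

Mass is [E]/c²; divide by c².
1 GeV → 1/c² × (1 GeV in J) = 1.782e-27 kg.
Convert the energy scale: 7.30e-3 eV = 7.30e-12 GeV.
Result: 7.30e-12 × 1.782e-27 = 1.301e-38 kg.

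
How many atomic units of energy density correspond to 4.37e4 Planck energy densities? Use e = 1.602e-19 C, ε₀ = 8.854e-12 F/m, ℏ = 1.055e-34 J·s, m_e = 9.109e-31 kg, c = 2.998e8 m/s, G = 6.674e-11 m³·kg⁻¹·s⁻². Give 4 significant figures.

Planck energy density: u_P = c⁷/(ℏG²) = 4.632e113 J/m³
atomic unit of energy density: u_au = E_h/a₀³ = m_e⁴e¹⁰/((4πε₀)⁵ℏ⁸) = 2.929e13 J/m³
4.37e4 × 4.632e113 / 2.929e13 = 6.911e104

6.911e104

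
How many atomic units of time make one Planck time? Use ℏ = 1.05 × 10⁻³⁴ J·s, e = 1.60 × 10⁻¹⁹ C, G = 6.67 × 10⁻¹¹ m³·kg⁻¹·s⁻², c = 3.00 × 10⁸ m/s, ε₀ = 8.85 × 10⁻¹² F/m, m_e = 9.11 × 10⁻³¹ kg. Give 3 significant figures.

Planck time: t_P = √(ℏG/c⁵) = 5.37 × 10⁻⁴⁴ s
atomic unit of time: τ_au = (4πε₀)²ℏ³/(m_e e⁴) = 2.40 × 10⁻¹⁷ s
ratio = 5.37 × 10⁻⁴⁴ / 2.40 × 10⁻¹⁷ = 2.24 × 10⁻²⁷

2.24 × 10⁻²⁷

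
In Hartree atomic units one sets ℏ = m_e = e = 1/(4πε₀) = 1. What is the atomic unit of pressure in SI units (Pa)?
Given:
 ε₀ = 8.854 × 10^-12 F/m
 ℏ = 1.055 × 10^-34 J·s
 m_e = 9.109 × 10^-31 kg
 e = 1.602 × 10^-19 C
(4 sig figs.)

P_au = E_h/a₀³ = m_e⁴e¹⁰/((4πε₀)⁵ℏ⁸)
E_h = 4.354 × 10^-18 J
a₀ = 5.297 × 10^-11 m
E_h/a₀³ = 2.929 × 10^13 Pa

2.929 × 10^13 Pa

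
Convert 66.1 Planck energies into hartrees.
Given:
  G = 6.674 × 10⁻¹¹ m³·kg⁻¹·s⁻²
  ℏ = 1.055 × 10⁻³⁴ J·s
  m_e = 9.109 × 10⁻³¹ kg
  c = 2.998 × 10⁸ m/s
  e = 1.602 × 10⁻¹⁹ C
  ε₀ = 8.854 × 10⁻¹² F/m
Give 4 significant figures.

Planck energy: E_P = √(ℏc⁵/G) = 1.957 × 10⁹ J
hartree: E_h = m_e e⁴/(4πε₀ℏ)² = 4.354 × 10⁻¹⁸ J
66.1 × 1.957 × 10⁹ / 4.354 × 10⁻¹⁸ = 2.970 × 10²⁸

2.970 × 10²⁸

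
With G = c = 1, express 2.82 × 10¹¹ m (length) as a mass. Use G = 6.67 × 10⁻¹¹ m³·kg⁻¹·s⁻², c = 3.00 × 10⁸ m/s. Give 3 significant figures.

Length → mass via c²/G.
2.82 × 10¹¹ m × (c²/G) = 3.81 × 10³⁸ kg

3.81 × 10³⁸ kg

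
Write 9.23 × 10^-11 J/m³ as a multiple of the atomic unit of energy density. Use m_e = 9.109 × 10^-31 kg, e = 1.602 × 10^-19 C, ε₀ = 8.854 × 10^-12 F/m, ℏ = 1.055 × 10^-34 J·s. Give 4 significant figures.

3.151 × 10^-24

atomic unit of energy density: u_au = E_h/a₀³ = m_e⁴e¹⁰/((4πε₀)⁵ℏ⁸) = 2.929 × 10^13 J/m³.
9.23 × 10^-11 / 2.929 × 10^13 = 3.151 × 10^-24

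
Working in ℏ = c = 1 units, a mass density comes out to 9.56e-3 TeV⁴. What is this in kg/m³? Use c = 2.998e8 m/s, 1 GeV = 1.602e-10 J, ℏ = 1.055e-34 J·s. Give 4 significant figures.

2.214e30 kg/m³

Mass density is [E]/(c²[L]³) = [E]⁴/(ℏ³c⁵).
1 GeV⁴ → 1/(ℏ³c⁵) × (1 GeV in J)⁴ = 2.316e20 kg/m³.
Convert the energy scale: 9.56e-3 TeV⁴ = 9.56e9 GeV⁴.
Result: 9.56e9 × 2.316e20 = 2.214e30 kg/m³.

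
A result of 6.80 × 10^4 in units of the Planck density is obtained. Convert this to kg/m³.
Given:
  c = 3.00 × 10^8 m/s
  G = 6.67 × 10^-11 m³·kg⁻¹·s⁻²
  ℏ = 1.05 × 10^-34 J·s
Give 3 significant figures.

3.54 × 10^101 kg/m³

One Planck density: ρ_P = c⁵/(ℏG²) = 5.20 × 10^96 kg/m³.
6.80 × 10^4 × 5.20 × 10^96 kg/m³ = 3.54 × 10^101 kg/m³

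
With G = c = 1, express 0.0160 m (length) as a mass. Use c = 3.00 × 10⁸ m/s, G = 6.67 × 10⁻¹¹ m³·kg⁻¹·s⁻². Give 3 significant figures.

Length → mass via c²/G.
0.0160 m × (c²/G) = 2.16 × 10²⁵ kg

2.16 × 10²⁵ kg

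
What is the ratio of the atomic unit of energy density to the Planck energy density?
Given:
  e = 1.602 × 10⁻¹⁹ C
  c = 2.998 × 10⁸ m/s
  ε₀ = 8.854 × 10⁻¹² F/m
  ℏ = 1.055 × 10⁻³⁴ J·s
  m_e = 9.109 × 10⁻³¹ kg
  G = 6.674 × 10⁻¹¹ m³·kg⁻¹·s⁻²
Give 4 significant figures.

6.323 × 10⁻¹⁰¹

atomic unit of energy density: u_au = E_h/a₀³ = m_e⁴e¹⁰/((4πε₀)⁵ℏ⁸) = 2.929 × 10¹³ J/m³
Planck energy density: u_P = c⁷/(ℏG²) = 4.632 × 10¹¹³ J/m³
ratio = 2.929 × 10¹³ / 4.632 × 10¹¹³ = 6.323 × 10⁻¹⁰¹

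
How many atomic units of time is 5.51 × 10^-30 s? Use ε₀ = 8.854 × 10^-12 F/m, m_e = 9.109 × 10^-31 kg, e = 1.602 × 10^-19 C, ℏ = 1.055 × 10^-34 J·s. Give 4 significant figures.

atomic unit of time: τ_au = (4πε₀)²ℏ³/(m_e e⁴) = 2.423 × 10^-17 s.
5.51 × 10^-30 / 2.423 × 10^-17 = 2.274 × 10^-13

2.274 × 10^-13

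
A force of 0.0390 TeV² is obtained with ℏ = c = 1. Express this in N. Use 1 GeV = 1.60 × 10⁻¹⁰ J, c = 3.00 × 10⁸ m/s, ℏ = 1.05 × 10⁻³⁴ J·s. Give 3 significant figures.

Force is [E]/[L] = [E]²/(ℏc); restore (ℏc)⁻¹.
1 GeV² → 1/(ℏc) × (1 GeV in J)² = 8.13 × 10⁵ N.
Convert the energy scale: 0.0390 TeV² = 3.90 × 10⁴ GeV².
Result: 3.90 × 10⁴ × 8.13 × 10⁵ = 3.17 × 10¹⁰ N.

3.17 × 10¹⁰ N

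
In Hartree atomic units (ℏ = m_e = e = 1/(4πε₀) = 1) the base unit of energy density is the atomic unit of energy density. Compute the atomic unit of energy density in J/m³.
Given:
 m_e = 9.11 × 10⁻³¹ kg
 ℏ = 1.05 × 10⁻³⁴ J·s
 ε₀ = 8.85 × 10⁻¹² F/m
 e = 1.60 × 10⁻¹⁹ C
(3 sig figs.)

3.01 × 10¹³ J/m³

u_au = E_h/a₀³ = m_e⁴e¹⁰/((4πε₀)⁵ℏ⁸)
E_h = 4.38 × 10⁻¹⁸ J
a₀ = 5.26 × 10⁻¹¹ m
E_h/a₀³ = 3.01 × 10¹³ J/m³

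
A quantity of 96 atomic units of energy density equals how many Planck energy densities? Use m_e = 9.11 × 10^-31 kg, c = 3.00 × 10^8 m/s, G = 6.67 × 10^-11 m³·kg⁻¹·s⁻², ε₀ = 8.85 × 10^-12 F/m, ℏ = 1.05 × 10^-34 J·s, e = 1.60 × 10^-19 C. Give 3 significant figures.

atomic unit of energy density: u_au = E_h/a₀³ = m_e⁴e¹⁰/((4πε₀)⁵ℏ⁸) = 3.01 × 10^13 J/m³
Planck energy density: u_P = c⁷/(ℏG²) = 4.68 × 10^113 J/m³
96 × 3.01 × 10^13 / 4.68 × 10^113 = 6.18 × 10^-99

6.18 × 10^-99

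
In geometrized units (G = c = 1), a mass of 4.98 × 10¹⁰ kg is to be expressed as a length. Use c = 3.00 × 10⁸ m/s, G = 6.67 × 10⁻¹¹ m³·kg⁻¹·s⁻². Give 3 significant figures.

3.69 × 10⁻¹⁷ m

In G = c = 1 units mass has dimensions of length; the conversion factor is G/c².
4.98 × 10¹⁰ kg × (G/c²) = 3.69 × 10⁻¹⁷ m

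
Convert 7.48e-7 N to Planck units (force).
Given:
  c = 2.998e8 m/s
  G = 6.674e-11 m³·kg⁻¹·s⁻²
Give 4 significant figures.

Planck force: F_P = c⁴/G = 1.210e44 N.
7.48e-7 / 1.210e44 = 6.180e-51

6.180e-51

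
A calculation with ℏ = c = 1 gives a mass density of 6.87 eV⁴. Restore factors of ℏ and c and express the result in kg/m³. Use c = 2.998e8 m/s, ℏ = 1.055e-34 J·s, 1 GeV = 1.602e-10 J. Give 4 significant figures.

Mass density is [E]/(c²[L]³) = [E]⁴/(ℏ³c⁵).
1 GeV⁴ → 1/(ℏ³c⁵) × (1 GeV in J)⁴ = 2.316e20 kg/m³.
Convert the energy scale: 6.87 eV⁴ = 6.87e-36 GeV⁴.
Result: 6.87e-36 × 2.316e20 = 1.591e-15 kg/m³.

1.591e-15 kg/m³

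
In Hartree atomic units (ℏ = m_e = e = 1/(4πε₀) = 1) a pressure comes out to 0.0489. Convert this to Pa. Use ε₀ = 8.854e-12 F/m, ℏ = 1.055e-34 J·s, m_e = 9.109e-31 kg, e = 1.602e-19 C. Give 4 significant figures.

One atomic unit of pressure: P_au = E_h/a₀³ = m_e⁴e¹⁰/((4πε₀)⁵ℏ⁸) = 2.929e13 Pa.
0.0489 × 2.929e13 Pa = 1.432e12 Pa

1.432e12 Pa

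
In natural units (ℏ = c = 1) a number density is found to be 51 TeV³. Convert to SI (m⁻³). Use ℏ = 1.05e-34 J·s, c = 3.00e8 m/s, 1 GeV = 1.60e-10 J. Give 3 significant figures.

Number density is [L]⁻³ = [E]³/(ℏc)³.
1 GeV³ → 1/(ℏc)³ × (1 GeV in J)³ = 1.31e47 m⁻³.
Convert the energy scale: 51 TeV³ = 5.10e10 GeV³.
Result: 5.10e10 × 1.31e47 = 6.68e57 m⁻³.

6.68e57 m⁻³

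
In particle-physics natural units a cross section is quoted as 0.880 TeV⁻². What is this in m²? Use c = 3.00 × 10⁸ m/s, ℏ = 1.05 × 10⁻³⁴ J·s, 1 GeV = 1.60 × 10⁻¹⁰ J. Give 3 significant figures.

Area is [L]² = [E]⁻²·(ℏc)²; restore (ℏc)².
1 GeV⁻² → (ℏc)² × (1 GeV in J)⁻² = 3.88 × 10⁻³² m².
Convert the energy scale: 0.880 TeV⁻² = 8.80 × 10⁻⁷ GeV⁻².
Result: 8.80 × 10⁻⁷ × 3.88 × 10⁻³² = 3.41 × 10⁻³⁸ m².

3.41 × 10⁻³⁸ m²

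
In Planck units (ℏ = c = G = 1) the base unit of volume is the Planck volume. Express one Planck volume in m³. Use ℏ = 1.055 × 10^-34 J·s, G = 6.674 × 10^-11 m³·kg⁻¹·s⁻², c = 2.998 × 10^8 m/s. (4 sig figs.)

4.224 × 10^-105 m³

V_P = (ℏG/c³)^(3/2)
  = √(1.784 × 10^-209)
  = 4.224 × 10^-105 m³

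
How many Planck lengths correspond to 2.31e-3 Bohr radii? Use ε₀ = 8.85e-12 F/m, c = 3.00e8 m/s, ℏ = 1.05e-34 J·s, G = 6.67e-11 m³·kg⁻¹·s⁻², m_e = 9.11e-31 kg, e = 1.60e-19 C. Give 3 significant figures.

Bohr radius: a₀ = 4πε₀ℏ²/(m_e e²) = 5.26e-11 m
Planck length: ℓ_P = √(ℏG/c³) = 1.61e-35 m
2.31e-3 × 5.26e-11 / 1.61e-35 = 7.54e21

7.54e21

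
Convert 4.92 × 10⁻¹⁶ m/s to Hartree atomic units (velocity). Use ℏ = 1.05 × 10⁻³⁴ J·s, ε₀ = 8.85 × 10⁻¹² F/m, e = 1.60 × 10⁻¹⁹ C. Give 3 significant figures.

atomic unit of velocity: v_au = e²/(4πε₀ℏ) = 2.19 × 10⁶ m/s.
4.92 × 10⁻¹⁶ / 2.19 × 10⁶ = 2.24 × 10⁻²²

2.24 × 10⁻²²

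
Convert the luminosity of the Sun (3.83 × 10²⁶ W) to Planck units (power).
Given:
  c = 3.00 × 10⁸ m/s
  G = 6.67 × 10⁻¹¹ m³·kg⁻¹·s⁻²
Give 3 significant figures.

Planck power: P_P = c⁵/G = 3.64 × 10⁵² W.
3.83 × 10²⁶ / 3.64 × 10⁵² = 1.05 × 10⁻²⁶

1.05 × 10⁻²⁶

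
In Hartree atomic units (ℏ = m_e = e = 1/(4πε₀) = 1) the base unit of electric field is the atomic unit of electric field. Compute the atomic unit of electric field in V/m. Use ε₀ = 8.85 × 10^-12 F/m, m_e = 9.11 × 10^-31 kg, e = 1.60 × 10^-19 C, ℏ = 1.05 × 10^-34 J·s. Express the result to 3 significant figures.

E_au = E_h/(e a₀) = m_e²e⁵/((4πε₀)³ℏ⁴)
E_h = 4.38 × 10^-18 J
a₀ = 5.26 × 10^-11 m
E_h/(e·a₀) = 5.20 × 10^11 V/m

5.20 × 10^11 V/m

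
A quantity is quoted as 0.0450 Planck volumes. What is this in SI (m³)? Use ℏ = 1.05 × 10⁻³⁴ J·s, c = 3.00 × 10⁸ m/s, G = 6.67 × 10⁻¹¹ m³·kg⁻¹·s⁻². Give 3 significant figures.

1.88 × 10⁻¹⁰⁶ m³

One Planck volume: V_P = (ℏG/c³)^(3/2) = 4.18 × 10⁻¹⁰⁵ m³.
0.0450 × 4.18 × 10⁻¹⁰⁵ m³ = 1.88 × 10⁻¹⁰⁶ m³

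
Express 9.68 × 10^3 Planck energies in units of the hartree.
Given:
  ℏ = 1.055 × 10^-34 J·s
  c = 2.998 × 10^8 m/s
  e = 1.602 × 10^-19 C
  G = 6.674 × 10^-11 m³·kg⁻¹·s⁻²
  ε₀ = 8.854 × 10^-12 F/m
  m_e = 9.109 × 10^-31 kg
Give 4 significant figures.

Planck energy: E_P = √(ℏc⁵/G) = 1.957 × 10^9 J
hartree: E_h = m_e e⁴/(4πε₀ℏ)² = 4.354 × 10^-18 J
9.68 × 10^3 × 1.957 × 10^9 / 4.354 × 10^-18 = 4.350 × 10^30

4.350 × 10^30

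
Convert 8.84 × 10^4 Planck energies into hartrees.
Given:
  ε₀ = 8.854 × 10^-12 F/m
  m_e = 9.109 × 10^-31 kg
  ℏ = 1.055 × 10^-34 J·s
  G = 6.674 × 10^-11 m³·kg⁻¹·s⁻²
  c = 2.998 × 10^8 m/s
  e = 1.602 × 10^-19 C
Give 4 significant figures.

Planck energy: E_P = √(ℏc⁵/G) = 1.957 × 10^9 J
hartree: E_h = m_e e⁴/(4πε₀ℏ)² = 4.354 × 10^-18 J
8.84 × 10^4 × 1.957 × 10^9 / 4.354 × 10^-18 = 3.972 × 10^31

3.972 × 10^31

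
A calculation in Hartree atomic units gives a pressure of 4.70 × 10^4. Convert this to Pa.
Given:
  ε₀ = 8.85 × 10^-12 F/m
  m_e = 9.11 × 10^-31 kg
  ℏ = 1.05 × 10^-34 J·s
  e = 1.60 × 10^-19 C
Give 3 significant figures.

One atomic unit of pressure: P_au = E_h/a₀³ = m_e⁴e¹⁰/((4πε₀)⁵ℏ⁸) = 3.01 × 10^13 Pa.
4.70 × 10^4 × 3.01 × 10^13 Pa = 1.42 × 10^18 Pa

1.42 × 10^18 Pa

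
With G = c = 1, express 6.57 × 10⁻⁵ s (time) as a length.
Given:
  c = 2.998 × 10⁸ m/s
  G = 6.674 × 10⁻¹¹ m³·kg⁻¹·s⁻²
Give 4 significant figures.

1.970 × 10⁴ m

Time → length via c.
6.57 × 10⁻⁵ s × (c) = 1.970 × 10⁴ m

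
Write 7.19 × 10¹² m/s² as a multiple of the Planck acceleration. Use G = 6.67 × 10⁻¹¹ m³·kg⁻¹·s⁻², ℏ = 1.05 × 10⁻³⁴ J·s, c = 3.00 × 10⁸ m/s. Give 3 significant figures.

Planck acceleration: a_P = √(c⁷/(ℏG)) = 5.59 × 10⁵¹ m/s².
7.19 × 10¹² / 5.59 × 10⁵¹ = 1.29 × 10⁻³⁹

1.29 × 10⁻³⁹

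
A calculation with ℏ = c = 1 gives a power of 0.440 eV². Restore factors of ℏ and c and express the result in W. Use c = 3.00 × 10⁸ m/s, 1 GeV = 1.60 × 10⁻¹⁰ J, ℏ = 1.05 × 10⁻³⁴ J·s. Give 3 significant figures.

Power is [E]/[T] = [E]²/ℏ.
1 GeV² → 1/ℏ × (1 GeV in J)² = 2.44 × 10¹⁴ W.
Convert the energy scale: 0.440 eV² = 4.40 × 10⁻¹⁹ GeV².
Result: 4.40 × 10⁻¹⁹ × 2.44 × 10¹⁴ = 1.07 × 10⁻⁴ W.

1.07 × 10⁻⁴ W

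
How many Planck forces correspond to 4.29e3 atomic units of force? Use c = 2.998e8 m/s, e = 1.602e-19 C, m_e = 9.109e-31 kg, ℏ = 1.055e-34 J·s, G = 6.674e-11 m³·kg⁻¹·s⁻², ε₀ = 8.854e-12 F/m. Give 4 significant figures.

2.913e-48

atomic unit of force: F_au = E_h/a₀ = m_e²e⁶/((4πε₀)³ℏ⁴) = 8.220e-8 N
Planck force: F_P = c⁴/G = 1.210e44 N
4.29e3 × 8.220e-8 / 1.210e44 = 2.913e-48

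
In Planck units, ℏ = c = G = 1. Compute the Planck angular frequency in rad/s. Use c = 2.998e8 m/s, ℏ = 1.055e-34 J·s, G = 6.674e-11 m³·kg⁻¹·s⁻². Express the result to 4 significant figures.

1.855e43 rad/s

The unique combination of the constants set to 1 with dimensions of angular frequency is ω_P = √(c⁵/(ℏG)).
  = √(3.440e86)
  = 1.855e43 rad/s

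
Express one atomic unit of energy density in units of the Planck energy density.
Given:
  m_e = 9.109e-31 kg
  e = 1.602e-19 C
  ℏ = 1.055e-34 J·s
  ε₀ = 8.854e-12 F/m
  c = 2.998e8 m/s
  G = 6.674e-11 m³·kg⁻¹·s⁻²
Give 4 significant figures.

6.323e-101

atomic unit of energy density: u_au = E_h/a₀³ = m_e⁴e¹⁰/((4πε₀)⁵ℏ⁸) = 2.929e13 J/m³
Planck energy density: u_P = c⁷/(ℏG²) = 4.632e113 J/m³
ratio = 2.929e13 / 4.632e113 = 6.323e-101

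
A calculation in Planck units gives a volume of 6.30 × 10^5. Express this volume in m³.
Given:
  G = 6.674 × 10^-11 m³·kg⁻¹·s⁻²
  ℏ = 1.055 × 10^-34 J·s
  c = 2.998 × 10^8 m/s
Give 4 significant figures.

2.661 × 10^-99 m³

One Planck volume: V_P = (ℏG/c³)^(3/2) = 4.224 × 10^-105 m³.
6.30 × 10^5 × 4.224 × 10^-105 m³ = 2.661 × 10^-99 m³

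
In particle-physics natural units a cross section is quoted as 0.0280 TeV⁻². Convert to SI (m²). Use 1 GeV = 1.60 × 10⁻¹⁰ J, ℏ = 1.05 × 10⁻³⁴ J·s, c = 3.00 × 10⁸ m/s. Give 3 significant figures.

1.09 × 10⁻³⁹ m²

Area is [L]² = [E]⁻²·(ℏc)²; restore (ℏc)².
1 GeV⁻² → (ℏc)² × (1 GeV in J)⁻² = 3.88 × 10⁻³² m².
Convert the energy scale: 0.0280 TeV⁻² = 2.80 × 10⁻⁸ GeV⁻².
Result: 2.80 × 10⁻⁸ × 3.88 × 10⁻³² = 1.09 × 10⁻³⁹ m².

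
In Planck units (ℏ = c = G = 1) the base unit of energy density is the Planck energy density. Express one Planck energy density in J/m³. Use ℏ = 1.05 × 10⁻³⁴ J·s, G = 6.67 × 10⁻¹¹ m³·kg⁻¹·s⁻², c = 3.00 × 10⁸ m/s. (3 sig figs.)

4.68 × 10¹¹³ J/m³

u_P = c⁷/(ℏG²)
  = 2.19 × 10⁵⁹ / 4.67 × 10⁻⁵⁵
  = 4.68 × 10¹¹³ J/m³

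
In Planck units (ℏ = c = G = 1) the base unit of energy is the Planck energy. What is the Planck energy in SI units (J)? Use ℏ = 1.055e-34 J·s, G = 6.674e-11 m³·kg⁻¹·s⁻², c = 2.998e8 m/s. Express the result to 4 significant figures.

E_P = √(ℏc⁵/G)
  = √(3.828e18)
  = 1.957e9 J

1.957e9 J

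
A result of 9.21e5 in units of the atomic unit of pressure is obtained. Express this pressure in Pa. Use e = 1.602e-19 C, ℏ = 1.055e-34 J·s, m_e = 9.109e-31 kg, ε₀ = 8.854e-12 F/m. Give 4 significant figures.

2.698e19 Pa

One atomic unit of pressure: P_au = E_h/a₀³ = m_e⁴e¹⁰/((4πε₀)⁵ℏ⁸) = 2.929e13 Pa.
9.21e5 × 2.929e13 Pa = 2.698e19 Pa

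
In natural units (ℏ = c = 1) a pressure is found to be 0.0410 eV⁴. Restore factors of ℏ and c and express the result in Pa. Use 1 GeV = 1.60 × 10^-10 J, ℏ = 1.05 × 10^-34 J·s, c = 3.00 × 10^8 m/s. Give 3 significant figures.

0.860 Pa

Pressure is [E]/[L]³ = [E]⁴/(ℏc)³.
1 GeV⁴ → 1/(ℏc)³ × (1 GeV in J)⁴ = 2.10 × 10^37 Pa.
Convert the energy scale: 0.0410 eV⁴ = 4.10 × 10^-38 GeV⁴.
Result: 4.10 × 10^-38 × 2.10 × 10^37 = 0.860 Pa.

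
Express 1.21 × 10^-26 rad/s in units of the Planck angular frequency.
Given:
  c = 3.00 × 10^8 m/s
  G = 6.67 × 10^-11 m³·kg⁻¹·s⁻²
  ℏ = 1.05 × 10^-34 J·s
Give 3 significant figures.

Planck angular frequency: ω_P = √(c⁵/(ℏG)) = 1.86 × 10^43 rad/s.
1.21 × 10^-26 / 1.86 × 10^43 = 6.50 × 10^-70

6.50 × 10^-70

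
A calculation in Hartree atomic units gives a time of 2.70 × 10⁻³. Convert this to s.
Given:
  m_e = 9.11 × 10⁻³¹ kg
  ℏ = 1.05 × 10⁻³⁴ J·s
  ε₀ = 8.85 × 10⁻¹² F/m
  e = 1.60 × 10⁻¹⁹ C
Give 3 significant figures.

One atomic unit of time: τ_au = (4πε₀)²ℏ³/(m_e e⁴) = 2.40 × 10⁻¹⁷ s.
2.70 × 10⁻³ × 2.40 × 10⁻¹⁷ s = 6.47 × 10⁻²⁰ s

6.47 × 10⁻²⁰ s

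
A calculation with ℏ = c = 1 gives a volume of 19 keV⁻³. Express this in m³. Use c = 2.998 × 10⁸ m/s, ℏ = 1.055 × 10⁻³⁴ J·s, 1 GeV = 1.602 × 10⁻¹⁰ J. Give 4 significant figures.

1.462 × 10⁻²⁸ m³

Volume is [L]³ = [E]⁻³·(ℏc)³.
1 GeV⁻³ → (ℏc)³ × (1 GeV in J)⁻³ = 7.696 × 10⁻⁴⁸ m³.
Convert the energy scale: 19 keV⁻³ = 1.90 × 10¹⁹ GeV⁻³.
Result: 1.90 × 10¹⁹ × 7.696 × 10⁻⁴⁸ = 1.462 × 10⁻²⁸ m³.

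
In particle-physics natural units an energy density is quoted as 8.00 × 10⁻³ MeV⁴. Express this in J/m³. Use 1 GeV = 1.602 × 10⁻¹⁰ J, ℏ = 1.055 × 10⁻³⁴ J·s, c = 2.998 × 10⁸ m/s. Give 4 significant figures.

1.665 × 10²³ J/m³

[E]/[L]³ = [E]⁴/(ℏc)³; restore (ℏc)⁻³.
1 GeV⁴ → 1/(ℏc)³ × (1 GeV in J)⁴ = 2.082 × 10³⁷ J/m³.
Convert the energy scale: 8.00 × 10⁻³ MeV⁴ = 8.00 × 10⁻¹⁵ GeV⁴.
Result: 8.00 × 10⁻¹⁵ × 2.082 × 10³⁷ = 1.665 × 10²³ J/m³.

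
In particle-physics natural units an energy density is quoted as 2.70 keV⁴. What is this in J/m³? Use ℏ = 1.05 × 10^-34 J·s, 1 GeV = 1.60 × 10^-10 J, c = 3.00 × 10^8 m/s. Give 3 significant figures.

[E]/[L]³ = [E]⁴/(ℏc)³; restore (ℏc)⁻³.
1 GeV⁴ → 1/(ℏc)³ × (1 GeV in J)⁴ = 2.10 × 10^37 J/m³.
Convert the energy scale: 2.70 keV⁴ = 2.70 × 10^-24 GeV⁴.
Result: 2.70 × 10^-24 × 2.10 × 10^37 = 5.66 × 10^13 J/m³.

5.66 × 10^13 J/m³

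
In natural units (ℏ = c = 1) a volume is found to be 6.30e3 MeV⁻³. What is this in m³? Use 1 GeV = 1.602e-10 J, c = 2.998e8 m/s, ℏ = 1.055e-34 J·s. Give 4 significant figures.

4.848e-35 m³

Volume is [L]³ = [E]⁻³·(ℏc)³.
1 GeV⁻³ → (ℏc)³ × (1 GeV in J)⁻³ = 7.696e-48 m³.
Convert the energy scale: 6.30e3 MeV⁻³ = 6.30e12 GeV⁻³.
Result: 6.30e12 × 7.696e-48 = 4.848e-35 m³.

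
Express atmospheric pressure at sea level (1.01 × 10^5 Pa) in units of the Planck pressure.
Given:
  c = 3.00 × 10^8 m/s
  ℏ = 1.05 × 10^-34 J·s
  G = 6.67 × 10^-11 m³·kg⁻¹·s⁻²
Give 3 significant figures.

2.16 × 10^-109

Planck pressure: p_P = c⁷/(ℏG²) = 4.68 × 10^113 Pa.
1.01 × 10^5 / 4.68 × 10^113 = 2.16 × 10^-109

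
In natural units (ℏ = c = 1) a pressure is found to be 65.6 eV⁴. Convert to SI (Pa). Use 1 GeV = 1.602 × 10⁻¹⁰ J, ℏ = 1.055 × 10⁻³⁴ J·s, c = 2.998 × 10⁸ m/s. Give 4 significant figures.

Pressure is [E]/[L]³ = [E]⁴/(ℏc)³.
1 GeV⁴ → 1/(ℏc)³ × (1 GeV in J)⁴ = 2.082 × 10³⁷ Pa.
Convert the energy scale: 65.6 eV⁴ = 6.56 × 10⁻³⁵ GeV⁴.
Result: 6.56 × 10⁻³⁵ × 2.082 × 10³⁷ = 1.366 × 10³ Pa.

1.366 × 10³ Pa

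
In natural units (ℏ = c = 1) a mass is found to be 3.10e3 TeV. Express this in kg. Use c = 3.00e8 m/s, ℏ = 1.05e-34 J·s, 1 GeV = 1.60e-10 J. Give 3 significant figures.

Mass is [E]/c²; divide by c².
1 GeV → 1/c² × (1 GeV in J) = 1.78e-27 kg.
Convert the energy scale: 3.10e3 TeV = 3.10e6 GeV.
Result: 3.10e6 × 1.78e-27 = 5.51e-21 kg.

5.51e-21 kg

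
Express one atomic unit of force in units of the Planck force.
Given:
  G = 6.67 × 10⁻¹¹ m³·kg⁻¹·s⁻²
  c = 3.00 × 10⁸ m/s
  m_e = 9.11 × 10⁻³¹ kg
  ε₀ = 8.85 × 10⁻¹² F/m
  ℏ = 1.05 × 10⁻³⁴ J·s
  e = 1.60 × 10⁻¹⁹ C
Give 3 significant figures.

atomic unit of force: F_au = E_h/a₀ = m_e²e⁶/((4πε₀)³ℏ⁴) = 8.33 × 10⁻⁸ N
Planck force: F_P = c⁴/G = 1.21 × 10⁴⁴ N
ratio = 8.33 × 10⁻⁸ / 1.21 × 10⁴⁴ = 6.86 × 10⁻⁵²

6.86 × 10⁻⁵²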